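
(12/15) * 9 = 36/5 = 7.20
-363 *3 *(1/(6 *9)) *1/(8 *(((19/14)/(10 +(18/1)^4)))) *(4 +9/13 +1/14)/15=-1835627717/29640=-61930.76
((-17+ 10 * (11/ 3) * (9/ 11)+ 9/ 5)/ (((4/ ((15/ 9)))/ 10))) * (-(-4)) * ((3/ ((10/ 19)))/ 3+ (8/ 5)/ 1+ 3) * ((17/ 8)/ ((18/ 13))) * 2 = 531505/ 108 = 4921.34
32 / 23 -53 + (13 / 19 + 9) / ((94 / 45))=-964771 / 20539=-46.97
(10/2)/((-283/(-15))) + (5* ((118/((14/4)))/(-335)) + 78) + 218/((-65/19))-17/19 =2154537074/163917845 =13.14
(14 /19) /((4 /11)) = 77 /38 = 2.03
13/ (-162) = -0.08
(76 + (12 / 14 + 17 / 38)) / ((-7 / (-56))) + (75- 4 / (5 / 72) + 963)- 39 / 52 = 4250909 / 2660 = 1598.09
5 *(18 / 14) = 45 / 7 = 6.43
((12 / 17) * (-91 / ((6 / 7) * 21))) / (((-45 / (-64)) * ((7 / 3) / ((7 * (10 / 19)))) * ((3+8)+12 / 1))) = -23296 / 66861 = -0.35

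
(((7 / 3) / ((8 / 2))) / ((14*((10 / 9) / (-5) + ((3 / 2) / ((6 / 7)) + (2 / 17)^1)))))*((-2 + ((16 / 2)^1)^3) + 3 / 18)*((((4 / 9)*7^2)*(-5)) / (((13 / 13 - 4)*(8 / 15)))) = 63745325 / 72504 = 879.20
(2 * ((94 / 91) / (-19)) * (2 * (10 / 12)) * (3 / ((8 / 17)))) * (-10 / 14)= 19975 / 24206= 0.83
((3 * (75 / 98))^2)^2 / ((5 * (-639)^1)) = -56953125 / 6548813936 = -0.01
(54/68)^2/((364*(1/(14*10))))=3645/15028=0.24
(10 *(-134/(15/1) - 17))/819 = -778/2457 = -0.32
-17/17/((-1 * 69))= 0.01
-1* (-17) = 17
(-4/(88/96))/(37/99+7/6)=-864/305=-2.83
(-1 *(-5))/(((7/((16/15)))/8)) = 128/21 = 6.10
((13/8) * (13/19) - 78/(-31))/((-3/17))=-290615/14136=-20.56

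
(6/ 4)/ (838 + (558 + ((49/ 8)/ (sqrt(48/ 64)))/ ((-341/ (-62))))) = 3040488/ 2829678431- 1617 * sqrt(3)/ 2829678431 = 0.00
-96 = -96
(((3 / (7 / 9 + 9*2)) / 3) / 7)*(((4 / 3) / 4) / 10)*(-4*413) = -354 / 845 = -0.42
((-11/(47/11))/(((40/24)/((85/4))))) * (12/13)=-18513/611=-30.30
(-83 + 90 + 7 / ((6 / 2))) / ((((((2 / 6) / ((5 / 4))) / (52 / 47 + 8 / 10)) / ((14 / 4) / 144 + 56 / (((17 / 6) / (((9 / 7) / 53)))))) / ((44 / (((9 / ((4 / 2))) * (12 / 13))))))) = 3663904244 / 10290321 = 356.05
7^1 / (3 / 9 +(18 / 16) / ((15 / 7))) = 840 / 103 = 8.16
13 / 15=0.87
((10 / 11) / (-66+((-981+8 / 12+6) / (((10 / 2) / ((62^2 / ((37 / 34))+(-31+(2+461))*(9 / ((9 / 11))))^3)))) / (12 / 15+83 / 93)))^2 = 29019930610225 / 150472054433701397625984515875771359917521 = 0.00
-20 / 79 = -0.25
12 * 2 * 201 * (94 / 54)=25192 / 3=8397.33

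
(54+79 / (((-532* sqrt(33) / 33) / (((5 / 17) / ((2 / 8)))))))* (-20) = -1080+7900* sqrt(33) / 2261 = -1059.93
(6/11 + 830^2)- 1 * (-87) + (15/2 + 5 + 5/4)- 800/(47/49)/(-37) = 52721347923/76516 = 689023.84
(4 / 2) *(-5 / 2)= -5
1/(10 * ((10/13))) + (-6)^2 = 3613/100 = 36.13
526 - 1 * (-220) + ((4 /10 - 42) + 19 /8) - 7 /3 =84533 /120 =704.44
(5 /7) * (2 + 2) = 20 /7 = 2.86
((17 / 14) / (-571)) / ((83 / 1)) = -17 / 663502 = -0.00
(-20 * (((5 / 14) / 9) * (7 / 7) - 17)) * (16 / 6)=170960 / 189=904.55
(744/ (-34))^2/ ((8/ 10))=172980/ 289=598.55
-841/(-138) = 841/138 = 6.09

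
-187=-187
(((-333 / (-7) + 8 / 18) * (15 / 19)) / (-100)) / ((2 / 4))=-605 / 798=-0.76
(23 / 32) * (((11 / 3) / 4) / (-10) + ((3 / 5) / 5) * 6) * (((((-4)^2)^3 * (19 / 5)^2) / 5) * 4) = 200334784 / 9375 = 21369.04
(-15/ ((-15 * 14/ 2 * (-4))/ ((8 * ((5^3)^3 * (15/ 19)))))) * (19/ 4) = -2092633.93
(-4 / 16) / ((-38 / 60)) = 15 / 38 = 0.39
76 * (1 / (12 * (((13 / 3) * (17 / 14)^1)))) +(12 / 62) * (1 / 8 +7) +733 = 20157907 / 27404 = 735.58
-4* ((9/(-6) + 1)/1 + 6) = -22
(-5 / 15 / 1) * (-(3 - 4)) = -1 / 3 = -0.33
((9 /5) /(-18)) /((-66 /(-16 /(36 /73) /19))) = -73 /28215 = -0.00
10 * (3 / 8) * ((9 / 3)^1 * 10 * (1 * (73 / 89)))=16425 / 178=92.28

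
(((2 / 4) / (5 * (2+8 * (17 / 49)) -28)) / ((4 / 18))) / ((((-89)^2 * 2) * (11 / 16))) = -441 / 8800231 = -0.00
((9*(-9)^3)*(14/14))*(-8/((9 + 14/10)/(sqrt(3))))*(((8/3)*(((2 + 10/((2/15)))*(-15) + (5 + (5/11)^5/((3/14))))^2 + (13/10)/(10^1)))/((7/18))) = 77150264448117917119176*sqrt(3)/1685932599065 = 79260688069.99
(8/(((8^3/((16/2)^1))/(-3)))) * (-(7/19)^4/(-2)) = -7203/2085136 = -0.00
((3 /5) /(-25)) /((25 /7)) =-21 /3125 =-0.01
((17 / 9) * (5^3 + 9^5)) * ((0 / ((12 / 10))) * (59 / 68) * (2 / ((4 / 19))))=0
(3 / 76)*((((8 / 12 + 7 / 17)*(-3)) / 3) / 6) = -55 / 7752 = -0.01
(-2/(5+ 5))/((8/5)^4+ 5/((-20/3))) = -500/14509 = -0.03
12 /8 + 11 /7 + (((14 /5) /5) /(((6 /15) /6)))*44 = 26087 /70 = 372.67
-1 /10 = -0.10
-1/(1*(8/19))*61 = -144.88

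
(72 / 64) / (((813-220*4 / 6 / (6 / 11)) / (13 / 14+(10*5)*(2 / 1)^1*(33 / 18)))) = 208953 / 548464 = 0.38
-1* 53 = -53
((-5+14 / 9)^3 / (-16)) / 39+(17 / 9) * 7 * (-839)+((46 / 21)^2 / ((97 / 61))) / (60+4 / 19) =-263836273628995 / 23783327568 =-11093.33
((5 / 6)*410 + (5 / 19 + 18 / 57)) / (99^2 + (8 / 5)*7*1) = 97540 / 2796477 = 0.03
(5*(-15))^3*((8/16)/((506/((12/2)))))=-1265625/506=-2501.24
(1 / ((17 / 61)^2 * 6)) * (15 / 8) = 18605 / 4624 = 4.02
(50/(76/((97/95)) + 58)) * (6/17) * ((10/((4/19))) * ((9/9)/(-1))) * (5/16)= -1151875/582352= -1.98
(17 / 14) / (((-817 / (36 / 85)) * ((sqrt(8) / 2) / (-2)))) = 0.00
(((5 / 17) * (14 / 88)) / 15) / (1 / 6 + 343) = 7 / 770066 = 0.00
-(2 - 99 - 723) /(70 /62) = 5084 /7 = 726.29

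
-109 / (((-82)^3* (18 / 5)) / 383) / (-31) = -208735 / 307663344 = -0.00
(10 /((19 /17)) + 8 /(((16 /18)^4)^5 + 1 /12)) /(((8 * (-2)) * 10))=-4432390799126247310039 /13169646580598473539920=-0.34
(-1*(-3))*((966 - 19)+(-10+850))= 5361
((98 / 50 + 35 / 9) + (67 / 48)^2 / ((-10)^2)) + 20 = 1986691 / 76800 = 25.87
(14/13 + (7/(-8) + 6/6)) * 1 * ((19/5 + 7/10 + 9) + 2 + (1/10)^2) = 7755/416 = 18.64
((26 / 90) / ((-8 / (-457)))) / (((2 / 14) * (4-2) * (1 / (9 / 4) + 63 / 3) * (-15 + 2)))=-3199 / 15440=-0.21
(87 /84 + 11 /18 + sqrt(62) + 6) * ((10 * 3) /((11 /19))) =183065 /462 + 570 * sqrt(62) /11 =804.26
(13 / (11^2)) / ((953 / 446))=5798 / 115313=0.05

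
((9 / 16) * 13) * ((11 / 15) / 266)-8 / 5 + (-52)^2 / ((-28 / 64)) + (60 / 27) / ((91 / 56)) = -6180.78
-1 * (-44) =44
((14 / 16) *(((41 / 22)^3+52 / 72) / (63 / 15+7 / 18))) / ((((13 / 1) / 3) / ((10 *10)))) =258562875 / 8167016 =31.66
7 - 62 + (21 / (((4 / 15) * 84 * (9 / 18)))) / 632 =-278065 / 5056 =-55.00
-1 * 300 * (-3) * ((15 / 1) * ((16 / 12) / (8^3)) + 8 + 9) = 15335.16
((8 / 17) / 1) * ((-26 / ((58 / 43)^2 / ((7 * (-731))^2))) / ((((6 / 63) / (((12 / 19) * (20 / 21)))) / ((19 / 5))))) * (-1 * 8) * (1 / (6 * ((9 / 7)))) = 33171887641984 / 7569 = 4382598446.56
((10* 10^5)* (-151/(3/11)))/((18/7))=-5813500000/27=-215314814.81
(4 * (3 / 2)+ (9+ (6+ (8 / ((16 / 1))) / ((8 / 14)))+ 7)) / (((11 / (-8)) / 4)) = -84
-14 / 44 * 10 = -35 / 11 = -3.18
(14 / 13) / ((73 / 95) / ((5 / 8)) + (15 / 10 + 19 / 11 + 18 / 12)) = 36575 / 202306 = 0.18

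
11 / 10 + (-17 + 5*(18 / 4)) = 33 / 5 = 6.60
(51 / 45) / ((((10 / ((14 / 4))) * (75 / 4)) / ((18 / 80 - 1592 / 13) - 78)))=-12390637 / 2925000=-4.24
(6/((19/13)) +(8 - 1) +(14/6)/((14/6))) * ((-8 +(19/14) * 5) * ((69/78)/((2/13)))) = -44965/532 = -84.52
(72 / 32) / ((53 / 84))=189 / 53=3.57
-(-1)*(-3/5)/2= -3/10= -0.30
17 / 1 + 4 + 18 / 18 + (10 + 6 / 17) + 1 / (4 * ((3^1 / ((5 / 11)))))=72685 / 2244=32.39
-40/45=-8/9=-0.89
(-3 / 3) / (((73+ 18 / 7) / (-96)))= 672 / 529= 1.27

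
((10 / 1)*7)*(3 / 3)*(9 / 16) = 315 / 8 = 39.38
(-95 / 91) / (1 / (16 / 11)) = -1520 / 1001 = -1.52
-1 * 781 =-781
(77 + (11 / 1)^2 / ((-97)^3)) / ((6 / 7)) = 245964950 / 2738019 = 89.83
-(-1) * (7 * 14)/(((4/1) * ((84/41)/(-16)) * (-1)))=574/3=191.33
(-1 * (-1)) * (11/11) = 1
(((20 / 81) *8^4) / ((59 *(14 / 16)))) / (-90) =-65536 / 301077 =-0.22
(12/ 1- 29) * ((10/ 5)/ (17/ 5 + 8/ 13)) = -2210/ 261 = -8.47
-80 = -80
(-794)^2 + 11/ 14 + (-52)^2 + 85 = 8865161/ 14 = 633225.79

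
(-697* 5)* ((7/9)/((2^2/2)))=-24395/18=-1355.28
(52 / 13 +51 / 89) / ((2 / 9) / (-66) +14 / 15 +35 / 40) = 4835160 / 1908427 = 2.53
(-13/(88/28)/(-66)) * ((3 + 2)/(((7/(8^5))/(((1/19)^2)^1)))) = 532480/131043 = 4.06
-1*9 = -9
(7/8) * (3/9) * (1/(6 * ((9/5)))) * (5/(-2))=-175/2592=-0.07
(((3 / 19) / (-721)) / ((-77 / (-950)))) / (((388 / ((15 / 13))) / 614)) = -345375 / 70006937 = -0.00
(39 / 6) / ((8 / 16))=13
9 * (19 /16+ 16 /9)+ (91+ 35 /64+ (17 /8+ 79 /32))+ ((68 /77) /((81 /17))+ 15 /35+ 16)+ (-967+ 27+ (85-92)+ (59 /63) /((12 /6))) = -322164383 /399168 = -807.09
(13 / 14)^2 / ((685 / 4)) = 169 / 33565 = 0.01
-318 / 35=-9.09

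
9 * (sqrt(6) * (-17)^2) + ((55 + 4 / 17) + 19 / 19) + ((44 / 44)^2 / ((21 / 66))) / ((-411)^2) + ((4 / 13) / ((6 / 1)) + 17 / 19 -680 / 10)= -53715715789 / 4965094953 + 2601 * sqrt(6)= 6360.30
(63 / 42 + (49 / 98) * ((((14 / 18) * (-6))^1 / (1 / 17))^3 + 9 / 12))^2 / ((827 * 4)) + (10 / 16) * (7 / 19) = 55249557971588251 / 2932422912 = 18840924.26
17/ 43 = 0.40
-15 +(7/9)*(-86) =-737/9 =-81.89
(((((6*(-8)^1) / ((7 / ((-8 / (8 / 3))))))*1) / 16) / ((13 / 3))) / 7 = 27 / 637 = 0.04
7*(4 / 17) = 28 / 17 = 1.65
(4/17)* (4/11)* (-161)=-2576/187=-13.78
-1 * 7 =-7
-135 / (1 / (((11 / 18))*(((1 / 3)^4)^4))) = -55 / 28697814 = -0.00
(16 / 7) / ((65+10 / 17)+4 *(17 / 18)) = 2448 / 74291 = 0.03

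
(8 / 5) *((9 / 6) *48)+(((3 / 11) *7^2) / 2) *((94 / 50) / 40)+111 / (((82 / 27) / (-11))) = -258443331 / 902000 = -286.52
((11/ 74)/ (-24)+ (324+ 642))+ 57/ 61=104753137/ 108336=966.93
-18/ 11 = -1.64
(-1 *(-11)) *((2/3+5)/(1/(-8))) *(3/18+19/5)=-89012/45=-1978.04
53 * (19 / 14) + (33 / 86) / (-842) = 36459211 / 506884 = 71.93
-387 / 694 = -0.56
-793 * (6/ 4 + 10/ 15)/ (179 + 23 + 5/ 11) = -113399/ 13362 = -8.49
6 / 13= 0.46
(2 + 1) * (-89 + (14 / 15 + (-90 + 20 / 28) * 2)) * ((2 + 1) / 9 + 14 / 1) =-1203871 / 105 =-11465.44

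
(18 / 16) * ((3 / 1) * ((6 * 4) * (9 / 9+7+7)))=1215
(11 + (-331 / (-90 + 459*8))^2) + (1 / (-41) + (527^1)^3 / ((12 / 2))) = 12832634078020163 / 526059684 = 24393874.82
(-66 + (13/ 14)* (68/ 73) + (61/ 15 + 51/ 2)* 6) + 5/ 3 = 873286/ 7665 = 113.93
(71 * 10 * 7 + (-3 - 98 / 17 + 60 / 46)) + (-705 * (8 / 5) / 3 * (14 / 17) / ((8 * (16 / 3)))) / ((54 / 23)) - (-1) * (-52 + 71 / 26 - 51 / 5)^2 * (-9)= -6391919602949 / 237884400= -26869.86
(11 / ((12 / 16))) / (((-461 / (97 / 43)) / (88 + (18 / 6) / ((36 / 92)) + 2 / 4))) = -1231318 / 178407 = -6.90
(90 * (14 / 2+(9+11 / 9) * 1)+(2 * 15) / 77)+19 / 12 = 1551.97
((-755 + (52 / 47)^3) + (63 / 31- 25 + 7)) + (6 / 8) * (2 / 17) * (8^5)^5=182387974990562765065911064092 / 54714721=3333435164378573091251.09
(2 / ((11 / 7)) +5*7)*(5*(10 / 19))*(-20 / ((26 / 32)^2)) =-5376000 / 1859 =-2891.88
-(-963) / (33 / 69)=22149 / 11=2013.55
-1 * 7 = -7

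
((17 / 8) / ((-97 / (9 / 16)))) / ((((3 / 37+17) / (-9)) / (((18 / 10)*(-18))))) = -4126869 / 19617280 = -0.21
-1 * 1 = -1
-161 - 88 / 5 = -893 / 5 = -178.60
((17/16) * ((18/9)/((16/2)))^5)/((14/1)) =17/229376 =0.00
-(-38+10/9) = 332/9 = 36.89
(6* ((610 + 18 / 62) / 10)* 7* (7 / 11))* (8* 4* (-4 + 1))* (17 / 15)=-1512914592 / 8525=-177467.99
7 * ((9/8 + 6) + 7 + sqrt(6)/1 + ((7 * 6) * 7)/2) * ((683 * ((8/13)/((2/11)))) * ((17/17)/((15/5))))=210364 * sqrt(6)/39 + 67789799/78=882312.41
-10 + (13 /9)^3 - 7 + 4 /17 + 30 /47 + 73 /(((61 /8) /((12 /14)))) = -1220345990 /248715117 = -4.91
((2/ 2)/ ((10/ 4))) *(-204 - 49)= -506/ 5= -101.20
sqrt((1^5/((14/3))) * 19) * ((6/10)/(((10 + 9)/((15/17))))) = 9 * sqrt(798)/4522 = 0.06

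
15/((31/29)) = 435/31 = 14.03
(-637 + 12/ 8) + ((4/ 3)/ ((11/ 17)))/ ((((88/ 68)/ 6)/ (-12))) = -750.14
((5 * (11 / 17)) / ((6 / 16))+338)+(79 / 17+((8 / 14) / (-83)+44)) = 11712175 / 29631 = 395.27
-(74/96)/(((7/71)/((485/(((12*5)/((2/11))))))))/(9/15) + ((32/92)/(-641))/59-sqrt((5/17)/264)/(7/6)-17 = -2092020275651/57868515936-sqrt(5610)/2618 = -36.18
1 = 1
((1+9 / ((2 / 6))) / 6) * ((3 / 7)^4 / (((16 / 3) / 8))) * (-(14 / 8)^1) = -81 / 196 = -0.41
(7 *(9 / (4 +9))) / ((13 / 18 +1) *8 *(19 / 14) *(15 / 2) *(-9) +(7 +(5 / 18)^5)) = -0.00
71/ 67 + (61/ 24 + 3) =10615/ 1608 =6.60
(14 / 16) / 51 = 7 / 408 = 0.02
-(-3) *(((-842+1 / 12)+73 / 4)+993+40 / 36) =1534 / 3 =511.33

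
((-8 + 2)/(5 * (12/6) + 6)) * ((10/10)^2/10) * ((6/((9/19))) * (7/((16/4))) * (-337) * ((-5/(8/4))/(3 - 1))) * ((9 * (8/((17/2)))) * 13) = -5244057/136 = -38559.24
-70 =-70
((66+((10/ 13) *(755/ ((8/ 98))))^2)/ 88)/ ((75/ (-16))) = -34215795241/ 278850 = -122703.23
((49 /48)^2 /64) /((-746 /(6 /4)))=-2401 /73334784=-0.00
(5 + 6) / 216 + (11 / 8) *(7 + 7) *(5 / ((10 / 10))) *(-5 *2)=-207889 / 216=-962.45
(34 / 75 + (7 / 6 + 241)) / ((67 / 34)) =206227 / 1675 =123.12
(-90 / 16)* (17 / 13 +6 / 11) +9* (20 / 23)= -68355 / 26312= -2.60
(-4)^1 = -4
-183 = -183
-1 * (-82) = 82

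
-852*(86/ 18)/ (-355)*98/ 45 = 16856/ 675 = 24.97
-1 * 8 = -8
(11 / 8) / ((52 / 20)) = 55 / 104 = 0.53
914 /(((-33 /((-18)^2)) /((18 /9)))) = -197424 /11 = -17947.64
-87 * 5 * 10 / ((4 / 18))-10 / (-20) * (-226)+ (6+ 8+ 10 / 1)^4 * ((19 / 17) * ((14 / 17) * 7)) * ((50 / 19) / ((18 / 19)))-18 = 1710324166 / 289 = 5918076.70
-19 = -19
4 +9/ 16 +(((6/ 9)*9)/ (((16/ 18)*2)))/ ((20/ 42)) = 233/ 20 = 11.65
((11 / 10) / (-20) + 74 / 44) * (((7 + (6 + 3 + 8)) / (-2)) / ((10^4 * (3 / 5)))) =-3579 / 1100000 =-0.00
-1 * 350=-350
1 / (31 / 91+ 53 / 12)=1092 / 5195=0.21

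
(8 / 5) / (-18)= -0.09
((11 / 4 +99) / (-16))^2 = 165649 / 4096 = 40.44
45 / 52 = 0.87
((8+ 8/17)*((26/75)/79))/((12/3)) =312/33575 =0.01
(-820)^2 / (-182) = -336200 / 91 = -3694.51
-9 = -9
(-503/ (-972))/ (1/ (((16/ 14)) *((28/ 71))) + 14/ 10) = 20120/ 140697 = 0.14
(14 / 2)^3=343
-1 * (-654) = 654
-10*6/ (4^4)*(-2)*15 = 7.03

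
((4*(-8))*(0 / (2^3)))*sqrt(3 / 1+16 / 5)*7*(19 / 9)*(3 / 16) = 0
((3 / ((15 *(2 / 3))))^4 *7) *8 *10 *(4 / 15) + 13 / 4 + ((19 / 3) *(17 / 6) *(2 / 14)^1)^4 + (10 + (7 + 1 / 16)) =5096602835003 / 78764805000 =64.71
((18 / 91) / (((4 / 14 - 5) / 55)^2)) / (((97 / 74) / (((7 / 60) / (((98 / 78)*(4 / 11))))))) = 2035 / 388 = 5.24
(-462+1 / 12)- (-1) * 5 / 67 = -371321 / 804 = -461.84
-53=-53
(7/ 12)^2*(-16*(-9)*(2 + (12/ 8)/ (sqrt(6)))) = 49*sqrt(6)/ 4 + 98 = 128.01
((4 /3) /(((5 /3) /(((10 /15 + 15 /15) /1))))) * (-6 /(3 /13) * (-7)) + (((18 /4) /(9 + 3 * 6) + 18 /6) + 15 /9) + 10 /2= 505 /2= 252.50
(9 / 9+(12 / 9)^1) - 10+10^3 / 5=577 / 3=192.33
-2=-2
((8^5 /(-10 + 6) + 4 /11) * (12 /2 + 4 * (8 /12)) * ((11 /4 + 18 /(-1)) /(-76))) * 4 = -11909274 /209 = -56982.17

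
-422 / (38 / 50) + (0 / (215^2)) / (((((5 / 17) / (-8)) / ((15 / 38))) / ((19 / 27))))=-10550 / 19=-555.26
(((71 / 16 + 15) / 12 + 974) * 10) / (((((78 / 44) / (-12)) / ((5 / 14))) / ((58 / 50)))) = -59754761 / 2184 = -27360.24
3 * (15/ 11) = 45/ 11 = 4.09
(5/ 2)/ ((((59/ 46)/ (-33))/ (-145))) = 550275/ 59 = 9326.69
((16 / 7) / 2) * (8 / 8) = 8 / 7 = 1.14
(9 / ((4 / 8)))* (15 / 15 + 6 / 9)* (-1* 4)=-120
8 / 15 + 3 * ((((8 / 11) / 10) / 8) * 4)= 106 / 165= 0.64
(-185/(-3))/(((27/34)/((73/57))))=459170/4617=99.45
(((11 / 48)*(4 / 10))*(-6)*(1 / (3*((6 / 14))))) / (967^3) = -77 / 162761591340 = -0.00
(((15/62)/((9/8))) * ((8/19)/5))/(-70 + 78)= 4/1767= 0.00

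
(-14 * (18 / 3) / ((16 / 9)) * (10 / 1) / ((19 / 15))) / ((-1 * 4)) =14175 / 152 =93.26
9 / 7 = 1.29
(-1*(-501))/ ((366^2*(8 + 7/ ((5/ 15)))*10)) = 0.00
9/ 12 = 3/ 4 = 0.75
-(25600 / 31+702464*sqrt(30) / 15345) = -25600 / 31 - 702464*sqrt(30) / 15345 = -1076.54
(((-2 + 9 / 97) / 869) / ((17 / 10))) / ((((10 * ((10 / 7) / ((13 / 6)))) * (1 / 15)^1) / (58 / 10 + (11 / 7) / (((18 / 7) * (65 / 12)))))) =-298627 / 17195772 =-0.02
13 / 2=6.50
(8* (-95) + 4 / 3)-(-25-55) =-2036 / 3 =-678.67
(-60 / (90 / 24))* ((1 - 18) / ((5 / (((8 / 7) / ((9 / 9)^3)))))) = 2176 / 35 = 62.17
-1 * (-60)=60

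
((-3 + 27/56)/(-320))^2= 19881/321126400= 0.00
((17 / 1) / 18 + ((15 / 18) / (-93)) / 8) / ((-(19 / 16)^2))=-67376 / 100719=-0.67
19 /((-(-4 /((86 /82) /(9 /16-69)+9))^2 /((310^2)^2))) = -71374177272081935275 /80622441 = -885289212120.01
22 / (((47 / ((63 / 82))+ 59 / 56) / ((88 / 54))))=54208 / 94089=0.58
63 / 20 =3.15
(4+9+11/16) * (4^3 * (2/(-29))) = -60.41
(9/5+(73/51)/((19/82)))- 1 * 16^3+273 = -18483784/4845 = -3815.02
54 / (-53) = -54 / 53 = -1.02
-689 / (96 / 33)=-7579 / 32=-236.84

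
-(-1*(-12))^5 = -248832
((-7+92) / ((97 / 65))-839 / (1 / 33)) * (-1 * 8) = 21440912 / 97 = 221040.33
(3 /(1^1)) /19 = 3 /19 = 0.16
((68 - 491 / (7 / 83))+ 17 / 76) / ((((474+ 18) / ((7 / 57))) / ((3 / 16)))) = -1020311 / 3789056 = -0.27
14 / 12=7 / 6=1.17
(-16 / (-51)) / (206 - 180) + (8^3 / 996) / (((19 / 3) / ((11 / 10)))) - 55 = -286996693 / 5227755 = -54.90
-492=-492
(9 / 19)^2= 81 / 361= 0.22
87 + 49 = 136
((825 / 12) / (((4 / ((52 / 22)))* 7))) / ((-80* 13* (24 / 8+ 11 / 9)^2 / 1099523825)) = -23437218375 / 68096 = -344179.08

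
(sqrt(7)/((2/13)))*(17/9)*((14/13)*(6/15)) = 238*sqrt(7)/45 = 13.99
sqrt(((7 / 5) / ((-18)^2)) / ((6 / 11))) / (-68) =-sqrt(2310) / 36720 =-0.00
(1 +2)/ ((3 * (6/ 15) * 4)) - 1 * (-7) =61/ 8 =7.62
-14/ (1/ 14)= -196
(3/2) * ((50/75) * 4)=4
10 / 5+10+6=18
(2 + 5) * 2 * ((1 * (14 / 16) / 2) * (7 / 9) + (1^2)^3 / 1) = 1351 / 72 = 18.76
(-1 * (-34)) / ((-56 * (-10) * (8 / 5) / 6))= 51 / 224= 0.23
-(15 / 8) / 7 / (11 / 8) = -15 / 77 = -0.19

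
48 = 48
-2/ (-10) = 1/ 5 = 0.20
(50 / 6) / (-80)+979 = 46987 / 48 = 978.90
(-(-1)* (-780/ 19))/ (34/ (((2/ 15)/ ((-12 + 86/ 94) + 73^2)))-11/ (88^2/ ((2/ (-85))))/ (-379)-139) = -415712668800/ 13730593276062947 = -0.00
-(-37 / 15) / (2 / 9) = 111 / 10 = 11.10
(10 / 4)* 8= 20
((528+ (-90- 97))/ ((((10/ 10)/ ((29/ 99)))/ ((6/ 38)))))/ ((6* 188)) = 899/ 64296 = 0.01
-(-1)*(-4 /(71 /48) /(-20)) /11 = 48 /3905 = 0.01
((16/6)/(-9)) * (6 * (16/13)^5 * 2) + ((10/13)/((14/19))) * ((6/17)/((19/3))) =-3969842998/397654803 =-9.98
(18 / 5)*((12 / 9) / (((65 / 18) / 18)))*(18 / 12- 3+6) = 34992 / 325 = 107.67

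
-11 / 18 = -0.61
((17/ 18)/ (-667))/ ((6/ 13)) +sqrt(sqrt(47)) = -221/ 72036 +47^(1/ 4) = 2.62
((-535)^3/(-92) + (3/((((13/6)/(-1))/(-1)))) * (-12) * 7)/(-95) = -17519.41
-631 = -631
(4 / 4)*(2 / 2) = 1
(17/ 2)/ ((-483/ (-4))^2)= 136/ 233289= 0.00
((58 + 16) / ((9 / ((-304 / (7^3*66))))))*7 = -11248 / 14553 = -0.77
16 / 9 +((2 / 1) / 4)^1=41 / 18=2.28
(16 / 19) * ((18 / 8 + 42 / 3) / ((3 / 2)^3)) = 2080 / 513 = 4.05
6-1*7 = -1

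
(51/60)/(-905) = -17/18100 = -0.00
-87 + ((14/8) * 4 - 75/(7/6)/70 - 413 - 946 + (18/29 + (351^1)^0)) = -2043821/1421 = -1438.30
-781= -781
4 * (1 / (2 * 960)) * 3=1 / 160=0.01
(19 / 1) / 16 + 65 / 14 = 653 / 112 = 5.83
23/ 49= 0.47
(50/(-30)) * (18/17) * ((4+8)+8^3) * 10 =-157200/17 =-9247.06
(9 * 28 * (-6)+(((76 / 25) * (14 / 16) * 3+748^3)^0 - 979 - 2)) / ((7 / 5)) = -1780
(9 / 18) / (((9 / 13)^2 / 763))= 128947 / 162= 795.97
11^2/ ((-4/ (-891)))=107811/ 4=26952.75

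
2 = 2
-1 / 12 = -0.08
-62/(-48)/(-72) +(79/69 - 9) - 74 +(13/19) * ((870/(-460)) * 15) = -76483019/755136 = -101.28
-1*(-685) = 685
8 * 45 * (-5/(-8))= 225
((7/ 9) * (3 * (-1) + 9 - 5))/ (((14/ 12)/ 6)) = 4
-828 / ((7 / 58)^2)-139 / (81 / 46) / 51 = -11506767658 / 202419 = -56846.28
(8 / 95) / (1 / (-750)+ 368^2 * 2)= 0.00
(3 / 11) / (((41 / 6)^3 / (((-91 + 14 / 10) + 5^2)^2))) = 67605192 / 18953275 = 3.57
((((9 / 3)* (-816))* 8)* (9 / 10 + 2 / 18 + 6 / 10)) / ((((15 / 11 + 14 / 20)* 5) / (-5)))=3470720 / 227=15289.52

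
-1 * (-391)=391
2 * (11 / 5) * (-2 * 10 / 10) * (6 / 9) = -88 / 15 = -5.87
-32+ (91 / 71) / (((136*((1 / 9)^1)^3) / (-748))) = -5170.94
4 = 4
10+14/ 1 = 24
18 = 18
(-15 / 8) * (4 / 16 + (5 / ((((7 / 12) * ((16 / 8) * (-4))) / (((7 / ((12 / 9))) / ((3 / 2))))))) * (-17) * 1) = -120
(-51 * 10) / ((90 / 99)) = -561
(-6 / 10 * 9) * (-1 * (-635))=-3429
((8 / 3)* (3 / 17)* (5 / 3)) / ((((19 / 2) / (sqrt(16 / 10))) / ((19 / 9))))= 32* sqrt(10) / 459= 0.22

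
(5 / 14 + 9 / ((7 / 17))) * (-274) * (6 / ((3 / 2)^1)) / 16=-42607 / 28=-1521.68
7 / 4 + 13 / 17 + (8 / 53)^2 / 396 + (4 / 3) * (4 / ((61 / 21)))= 5018774645 / 1153521468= 4.35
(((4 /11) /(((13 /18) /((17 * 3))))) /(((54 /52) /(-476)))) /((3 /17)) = -2201024 /33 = -66697.70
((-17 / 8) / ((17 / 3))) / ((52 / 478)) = -717 / 208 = -3.45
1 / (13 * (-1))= -1 / 13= -0.08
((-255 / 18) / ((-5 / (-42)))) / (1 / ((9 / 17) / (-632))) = 63 / 632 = 0.10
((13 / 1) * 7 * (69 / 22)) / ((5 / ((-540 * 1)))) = -30824.18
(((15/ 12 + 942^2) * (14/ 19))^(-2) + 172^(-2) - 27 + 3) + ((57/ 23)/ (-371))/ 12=-534320946687547964546969/ 22262887762795984231984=-24.00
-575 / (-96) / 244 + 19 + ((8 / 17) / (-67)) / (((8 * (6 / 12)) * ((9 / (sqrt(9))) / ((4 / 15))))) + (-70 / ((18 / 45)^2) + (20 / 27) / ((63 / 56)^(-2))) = -167098350229 / 400199040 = -417.54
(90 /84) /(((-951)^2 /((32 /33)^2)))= 2560 /2298082941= 0.00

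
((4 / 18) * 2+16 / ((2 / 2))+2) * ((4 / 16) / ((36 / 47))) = 3901 / 648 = 6.02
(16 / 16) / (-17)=-1 / 17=-0.06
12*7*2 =168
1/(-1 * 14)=-1/14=-0.07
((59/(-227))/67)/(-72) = 59/1095048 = 0.00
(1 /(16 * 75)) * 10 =1 /120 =0.01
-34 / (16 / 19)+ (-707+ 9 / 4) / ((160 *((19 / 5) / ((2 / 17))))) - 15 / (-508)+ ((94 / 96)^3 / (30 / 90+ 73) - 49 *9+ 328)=-51056631023597 / 332683591680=-153.47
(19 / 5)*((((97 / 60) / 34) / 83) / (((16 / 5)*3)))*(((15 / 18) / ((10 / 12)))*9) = 1843 / 903040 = 0.00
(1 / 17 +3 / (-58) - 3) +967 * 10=9531669 / 986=9667.01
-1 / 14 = -0.07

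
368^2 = 135424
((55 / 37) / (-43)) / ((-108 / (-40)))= -550 / 42957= -0.01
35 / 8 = 4.38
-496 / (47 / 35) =-17360 / 47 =-369.36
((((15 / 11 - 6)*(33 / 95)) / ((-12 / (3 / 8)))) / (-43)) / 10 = -153 / 1307200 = -0.00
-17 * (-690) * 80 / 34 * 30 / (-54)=-46000 / 3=-15333.33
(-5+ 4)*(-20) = 20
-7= -7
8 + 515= 523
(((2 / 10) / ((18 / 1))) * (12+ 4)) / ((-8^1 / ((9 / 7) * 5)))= -1 / 7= -0.14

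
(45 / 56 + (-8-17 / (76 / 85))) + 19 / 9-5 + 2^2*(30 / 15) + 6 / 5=-952739 / 47880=-19.90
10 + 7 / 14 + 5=31 / 2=15.50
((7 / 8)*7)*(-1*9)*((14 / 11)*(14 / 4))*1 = -21609 / 88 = -245.56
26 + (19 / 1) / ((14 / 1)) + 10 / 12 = 592 / 21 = 28.19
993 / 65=15.28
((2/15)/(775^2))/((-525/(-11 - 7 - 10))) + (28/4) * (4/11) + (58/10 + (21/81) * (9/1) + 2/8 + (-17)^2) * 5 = 44283105234727/29730937500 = 1489.46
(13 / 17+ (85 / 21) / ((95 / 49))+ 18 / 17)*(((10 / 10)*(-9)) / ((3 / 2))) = -23.47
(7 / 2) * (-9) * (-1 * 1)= 63 / 2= 31.50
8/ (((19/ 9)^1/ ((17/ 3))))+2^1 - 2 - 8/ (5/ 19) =-848/ 95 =-8.93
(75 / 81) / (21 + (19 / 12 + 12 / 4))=100 / 2763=0.04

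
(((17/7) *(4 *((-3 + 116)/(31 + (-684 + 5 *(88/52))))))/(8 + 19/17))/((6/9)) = -849082/3030405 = -0.28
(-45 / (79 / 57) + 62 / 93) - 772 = -190501 / 237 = -803.80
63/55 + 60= 3363/55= 61.15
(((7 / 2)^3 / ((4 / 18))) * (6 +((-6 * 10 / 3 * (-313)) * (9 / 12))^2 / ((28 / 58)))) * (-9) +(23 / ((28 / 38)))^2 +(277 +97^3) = -124320120108777 / 1568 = -79285790885.70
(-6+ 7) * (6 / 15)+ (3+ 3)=32 / 5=6.40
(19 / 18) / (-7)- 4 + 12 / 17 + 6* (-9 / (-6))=11899 / 2142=5.56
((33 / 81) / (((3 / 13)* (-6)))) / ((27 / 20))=-1430 / 6561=-0.22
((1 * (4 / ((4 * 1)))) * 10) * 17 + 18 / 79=13448 / 79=170.23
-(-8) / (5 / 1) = 1.60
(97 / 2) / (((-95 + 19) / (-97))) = 9409 / 152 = 61.90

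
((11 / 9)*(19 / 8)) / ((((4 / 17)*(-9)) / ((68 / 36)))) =-60401 / 23328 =-2.59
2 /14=1 /7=0.14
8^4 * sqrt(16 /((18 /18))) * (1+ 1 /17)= 294912 /17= 17347.76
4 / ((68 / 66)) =66 / 17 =3.88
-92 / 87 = -1.06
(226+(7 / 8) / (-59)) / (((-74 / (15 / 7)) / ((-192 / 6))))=3199950 / 15281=209.41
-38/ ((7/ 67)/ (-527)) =1341742/ 7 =191677.43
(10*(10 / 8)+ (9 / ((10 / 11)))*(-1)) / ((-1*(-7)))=0.37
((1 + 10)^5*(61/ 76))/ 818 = 9824111/ 62168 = 158.03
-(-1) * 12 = 12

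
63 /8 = 7.88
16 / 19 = 0.84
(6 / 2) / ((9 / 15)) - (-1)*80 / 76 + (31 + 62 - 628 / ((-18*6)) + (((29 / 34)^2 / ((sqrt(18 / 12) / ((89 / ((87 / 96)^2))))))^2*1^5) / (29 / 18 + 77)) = 9553493818691 / 60627476295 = 157.58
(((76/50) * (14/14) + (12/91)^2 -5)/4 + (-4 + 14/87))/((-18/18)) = 338951089/72044700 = 4.70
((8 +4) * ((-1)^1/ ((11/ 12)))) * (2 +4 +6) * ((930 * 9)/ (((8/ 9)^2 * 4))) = -9152595/ 22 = -416027.05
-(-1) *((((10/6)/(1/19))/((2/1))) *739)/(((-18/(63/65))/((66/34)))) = -1081157/884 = -1223.03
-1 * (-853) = 853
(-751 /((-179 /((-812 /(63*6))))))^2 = 1897299364 /23357889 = 81.23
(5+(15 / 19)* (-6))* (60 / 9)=1.75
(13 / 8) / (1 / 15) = 195 / 8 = 24.38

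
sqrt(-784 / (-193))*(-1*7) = -196*sqrt(193) / 193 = -14.11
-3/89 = -0.03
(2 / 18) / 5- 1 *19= -854 / 45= -18.98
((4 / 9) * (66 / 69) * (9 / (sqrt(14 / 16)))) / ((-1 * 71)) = -176 * sqrt(14) / 11431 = -0.06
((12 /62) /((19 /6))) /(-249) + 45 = 2199903 /48887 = 45.00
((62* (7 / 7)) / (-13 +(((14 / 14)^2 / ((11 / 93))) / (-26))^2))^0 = 1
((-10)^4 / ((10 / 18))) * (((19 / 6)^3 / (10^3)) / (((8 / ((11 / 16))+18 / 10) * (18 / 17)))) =6413165 / 159624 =40.18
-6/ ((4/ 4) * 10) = -3/ 5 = -0.60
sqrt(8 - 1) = sqrt(7) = 2.65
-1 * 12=-12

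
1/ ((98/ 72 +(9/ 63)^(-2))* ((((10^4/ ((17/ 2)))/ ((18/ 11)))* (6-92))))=-1377/ 4287745000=-0.00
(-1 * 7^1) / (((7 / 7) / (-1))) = 7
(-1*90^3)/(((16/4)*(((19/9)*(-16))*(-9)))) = -91125/152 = -599.51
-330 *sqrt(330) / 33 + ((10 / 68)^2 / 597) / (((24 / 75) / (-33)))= -10 *sqrt(330)-6875 / 1840352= -181.66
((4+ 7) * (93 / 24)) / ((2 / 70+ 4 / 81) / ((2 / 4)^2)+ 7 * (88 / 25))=4833675 / 2829536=1.71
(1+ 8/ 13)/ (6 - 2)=21/ 52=0.40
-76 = -76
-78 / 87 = -26 / 29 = -0.90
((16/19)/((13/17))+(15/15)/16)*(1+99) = 114975/988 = 116.37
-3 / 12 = -1 / 4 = -0.25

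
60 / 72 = 5 / 6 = 0.83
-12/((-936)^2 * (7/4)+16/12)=-9/1149877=-0.00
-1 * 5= -5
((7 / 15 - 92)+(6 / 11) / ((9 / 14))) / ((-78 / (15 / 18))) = 1151 / 1188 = 0.97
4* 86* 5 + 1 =1721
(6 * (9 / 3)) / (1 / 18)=324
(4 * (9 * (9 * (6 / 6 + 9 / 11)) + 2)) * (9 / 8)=7389 / 11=671.73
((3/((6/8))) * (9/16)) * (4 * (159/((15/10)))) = 954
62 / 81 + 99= 8081 / 81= 99.77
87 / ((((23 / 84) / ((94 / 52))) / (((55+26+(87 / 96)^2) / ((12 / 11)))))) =43079.73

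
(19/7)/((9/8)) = 152/63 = 2.41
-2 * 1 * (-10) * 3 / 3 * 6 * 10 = 1200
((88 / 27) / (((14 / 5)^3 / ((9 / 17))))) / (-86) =-1375 / 1504398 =-0.00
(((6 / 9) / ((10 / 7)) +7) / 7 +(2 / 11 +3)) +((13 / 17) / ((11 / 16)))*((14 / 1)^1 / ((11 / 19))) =961007 / 30855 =31.15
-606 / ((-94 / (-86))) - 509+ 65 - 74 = -50404 / 47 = -1072.43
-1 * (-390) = 390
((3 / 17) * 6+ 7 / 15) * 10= 778 / 51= 15.25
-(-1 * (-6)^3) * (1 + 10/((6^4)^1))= -653/3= -217.67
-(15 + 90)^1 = -105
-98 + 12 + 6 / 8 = -341 / 4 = -85.25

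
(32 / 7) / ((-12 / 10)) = -80 / 21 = -3.81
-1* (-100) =100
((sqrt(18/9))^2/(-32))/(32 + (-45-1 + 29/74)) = 37/8056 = 0.00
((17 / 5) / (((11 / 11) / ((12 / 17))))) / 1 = 12 / 5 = 2.40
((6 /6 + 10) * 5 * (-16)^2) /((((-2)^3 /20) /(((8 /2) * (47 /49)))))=-6617600 /49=-135053.06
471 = 471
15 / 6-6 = -7 / 2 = -3.50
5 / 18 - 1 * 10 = -175 / 18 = -9.72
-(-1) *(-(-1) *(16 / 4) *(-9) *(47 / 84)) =-141 / 7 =-20.14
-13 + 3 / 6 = -12.50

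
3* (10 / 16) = 15 / 8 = 1.88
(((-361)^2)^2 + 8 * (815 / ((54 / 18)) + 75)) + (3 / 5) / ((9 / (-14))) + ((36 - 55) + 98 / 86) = 3651466646041 / 215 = 16983565795.54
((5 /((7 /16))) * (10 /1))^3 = 512000000 /343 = 1492711.37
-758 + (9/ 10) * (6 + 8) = -3727/ 5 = -745.40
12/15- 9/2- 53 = -567/10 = -56.70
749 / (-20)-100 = -2749 / 20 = -137.45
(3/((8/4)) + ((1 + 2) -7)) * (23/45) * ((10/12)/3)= -115/324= -0.35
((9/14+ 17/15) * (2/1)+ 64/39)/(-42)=-2363/19110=-0.12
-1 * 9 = -9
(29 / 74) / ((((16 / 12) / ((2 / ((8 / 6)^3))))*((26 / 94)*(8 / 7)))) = 772821 / 985088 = 0.78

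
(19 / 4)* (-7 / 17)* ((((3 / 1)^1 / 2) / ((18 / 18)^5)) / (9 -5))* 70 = -13965 / 272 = -51.34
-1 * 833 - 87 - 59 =-979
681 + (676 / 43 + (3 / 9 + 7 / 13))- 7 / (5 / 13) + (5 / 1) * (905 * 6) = 233349458 / 8385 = 27829.39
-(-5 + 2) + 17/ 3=8.67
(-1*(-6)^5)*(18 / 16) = 8748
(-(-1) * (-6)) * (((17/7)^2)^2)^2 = -41854544646/5764801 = -7260.36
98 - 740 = -642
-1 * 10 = -10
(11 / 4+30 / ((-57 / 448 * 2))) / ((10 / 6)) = -26253 / 380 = -69.09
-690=-690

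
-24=-24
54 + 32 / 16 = 56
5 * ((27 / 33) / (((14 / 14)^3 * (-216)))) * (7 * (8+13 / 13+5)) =-245 / 132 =-1.86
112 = 112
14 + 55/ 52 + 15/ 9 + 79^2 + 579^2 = 53273801/ 156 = 341498.72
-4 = -4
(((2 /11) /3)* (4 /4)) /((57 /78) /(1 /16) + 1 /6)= 52 /10175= 0.01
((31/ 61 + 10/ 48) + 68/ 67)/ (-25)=-33967/ 490440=-0.07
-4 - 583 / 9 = -619 / 9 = -68.78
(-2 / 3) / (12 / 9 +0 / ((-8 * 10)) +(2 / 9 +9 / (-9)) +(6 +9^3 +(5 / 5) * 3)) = -6 / 6647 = -0.00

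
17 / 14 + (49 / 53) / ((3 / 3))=1587 / 742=2.14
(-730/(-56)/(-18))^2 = 133225/254016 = 0.52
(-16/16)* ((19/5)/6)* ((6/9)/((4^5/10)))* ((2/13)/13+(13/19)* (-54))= 14825/97344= 0.15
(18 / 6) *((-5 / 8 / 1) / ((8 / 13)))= -195 / 64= -3.05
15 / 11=1.36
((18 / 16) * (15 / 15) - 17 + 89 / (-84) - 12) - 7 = -35.93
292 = 292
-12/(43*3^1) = -4/43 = -0.09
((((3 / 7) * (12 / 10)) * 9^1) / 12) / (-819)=-3 / 6370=-0.00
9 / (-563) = -9 / 563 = -0.02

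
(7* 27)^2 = 35721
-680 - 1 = -681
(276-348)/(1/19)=-1368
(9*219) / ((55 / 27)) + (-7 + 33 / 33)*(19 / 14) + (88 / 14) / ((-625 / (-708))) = 6645096 / 6875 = 966.56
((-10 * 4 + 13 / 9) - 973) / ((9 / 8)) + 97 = -64975 / 81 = -802.16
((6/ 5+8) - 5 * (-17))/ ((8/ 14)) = 3297/ 20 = 164.85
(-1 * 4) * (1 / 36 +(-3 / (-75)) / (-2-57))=-1439 / 13275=-0.11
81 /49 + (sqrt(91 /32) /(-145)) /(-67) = sqrt(182) /77720 + 81 /49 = 1.65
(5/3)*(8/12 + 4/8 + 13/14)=220/63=3.49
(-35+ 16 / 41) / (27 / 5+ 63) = -2365 / 4674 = -0.51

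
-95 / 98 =-0.97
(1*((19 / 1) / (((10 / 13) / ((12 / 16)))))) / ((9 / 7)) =1729 / 120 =14.41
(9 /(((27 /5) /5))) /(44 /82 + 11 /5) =5125 /1683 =3.05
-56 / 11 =-5.09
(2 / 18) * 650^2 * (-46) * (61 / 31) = -1185535000 / 279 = -4249229.39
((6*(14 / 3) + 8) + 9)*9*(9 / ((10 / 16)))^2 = 419904 / 5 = 83980.80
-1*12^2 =-144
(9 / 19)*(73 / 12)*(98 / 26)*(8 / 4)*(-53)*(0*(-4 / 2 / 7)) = 0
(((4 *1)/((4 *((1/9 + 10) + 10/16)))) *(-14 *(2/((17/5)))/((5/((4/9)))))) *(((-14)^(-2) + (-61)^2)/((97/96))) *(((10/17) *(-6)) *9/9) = 7907512320/8922739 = 886.22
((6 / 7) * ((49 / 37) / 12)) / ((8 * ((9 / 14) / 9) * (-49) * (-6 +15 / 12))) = 1 / 1406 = 0.00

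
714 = 714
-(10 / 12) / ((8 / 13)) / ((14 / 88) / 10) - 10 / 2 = -3785 / 42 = -90.12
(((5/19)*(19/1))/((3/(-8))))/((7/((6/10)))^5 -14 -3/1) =-405/6564718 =-0.00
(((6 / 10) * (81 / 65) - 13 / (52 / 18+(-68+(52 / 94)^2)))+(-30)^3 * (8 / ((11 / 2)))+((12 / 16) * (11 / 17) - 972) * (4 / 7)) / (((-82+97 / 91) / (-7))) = -10187179701841471 / 2957402615750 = -3444.64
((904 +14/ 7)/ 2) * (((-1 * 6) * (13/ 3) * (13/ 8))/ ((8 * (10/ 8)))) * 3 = -229671/ 40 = -5741.78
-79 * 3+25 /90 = -4261 /18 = -236.72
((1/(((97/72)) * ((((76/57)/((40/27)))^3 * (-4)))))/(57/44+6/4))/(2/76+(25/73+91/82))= -1525700/24773121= -0.06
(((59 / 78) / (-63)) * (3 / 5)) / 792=-59 / 6486480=-0.00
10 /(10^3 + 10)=1 /101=0.01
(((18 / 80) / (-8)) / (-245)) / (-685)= -0.00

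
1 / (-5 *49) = -1 / 245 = -0.00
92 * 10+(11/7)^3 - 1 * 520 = 138531/343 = 403.88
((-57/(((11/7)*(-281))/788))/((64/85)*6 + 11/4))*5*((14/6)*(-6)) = -1069000800/1091123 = -979.73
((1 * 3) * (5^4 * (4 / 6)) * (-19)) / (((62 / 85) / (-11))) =11103125 / 31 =358165.32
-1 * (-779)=779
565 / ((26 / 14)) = 304.23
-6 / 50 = -3 / 25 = -0.12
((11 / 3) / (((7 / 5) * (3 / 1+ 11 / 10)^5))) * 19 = 104500000 / 2432980221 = 0.04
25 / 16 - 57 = -887 / 16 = -55.44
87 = 87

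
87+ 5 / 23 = 2006 / 23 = 87.22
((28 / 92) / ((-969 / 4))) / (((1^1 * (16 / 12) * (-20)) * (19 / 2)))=7 / 1411510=0.00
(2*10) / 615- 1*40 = -4916 / 123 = -39.97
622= 622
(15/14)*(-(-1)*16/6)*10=200/7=28.57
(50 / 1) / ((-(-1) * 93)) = 50 / 93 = 0.54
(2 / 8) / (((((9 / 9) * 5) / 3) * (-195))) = -1 / 1300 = -0.00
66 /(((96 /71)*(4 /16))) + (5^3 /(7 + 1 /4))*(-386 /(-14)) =670.62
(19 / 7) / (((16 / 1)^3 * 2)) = 19 / 57344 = 0.00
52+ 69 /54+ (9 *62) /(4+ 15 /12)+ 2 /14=20123 /126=159.71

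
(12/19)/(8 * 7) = 3/266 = 0.01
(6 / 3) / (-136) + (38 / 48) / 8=0.08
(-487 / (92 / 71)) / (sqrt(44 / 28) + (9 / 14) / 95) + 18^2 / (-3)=-2184401975 * sqrt(77) / 63931237 - 13602203847 / 127862474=-406.20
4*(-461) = -1844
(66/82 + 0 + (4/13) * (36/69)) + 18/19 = 445527/232921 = 1.91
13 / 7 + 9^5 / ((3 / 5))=688918 / 7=98416.86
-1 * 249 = -249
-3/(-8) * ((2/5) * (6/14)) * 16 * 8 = 288/35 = 8.23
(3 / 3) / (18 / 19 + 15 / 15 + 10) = 19 / 227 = 0.08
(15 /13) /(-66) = -5 /286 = -0.02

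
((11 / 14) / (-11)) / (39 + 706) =-1 / 10430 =-0.00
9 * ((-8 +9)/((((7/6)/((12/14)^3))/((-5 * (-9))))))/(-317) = -524880/761117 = -0.69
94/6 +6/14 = 338/21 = 16.10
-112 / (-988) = 28 / 247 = 0.11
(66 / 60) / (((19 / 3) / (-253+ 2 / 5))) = -41679 / 950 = -43.87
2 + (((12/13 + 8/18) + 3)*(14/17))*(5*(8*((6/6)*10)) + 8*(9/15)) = 14499586/9945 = 1457.98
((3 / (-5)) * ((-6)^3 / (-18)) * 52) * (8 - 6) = -3744 / 5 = -748.80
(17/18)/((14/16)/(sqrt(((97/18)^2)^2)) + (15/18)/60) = 21.46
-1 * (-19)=19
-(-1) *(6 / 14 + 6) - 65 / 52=145 / 28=5.18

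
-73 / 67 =-1.09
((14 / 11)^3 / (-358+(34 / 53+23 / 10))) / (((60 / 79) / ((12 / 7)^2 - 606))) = 4.61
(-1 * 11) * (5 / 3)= -18.33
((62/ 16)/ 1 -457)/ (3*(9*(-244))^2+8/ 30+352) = -54375/ 1736112032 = -0.00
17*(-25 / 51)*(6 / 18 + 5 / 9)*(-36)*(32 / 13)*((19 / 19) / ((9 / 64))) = 1638400 / 351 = 4667.81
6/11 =0.55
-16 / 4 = -4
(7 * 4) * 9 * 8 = 2016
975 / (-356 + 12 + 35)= -325 / 103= -3.16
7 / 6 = 1.17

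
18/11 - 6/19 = 276/209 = 1.32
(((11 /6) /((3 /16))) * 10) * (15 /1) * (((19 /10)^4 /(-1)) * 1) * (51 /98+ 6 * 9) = -2553118711 /2450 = -1042089.27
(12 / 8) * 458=687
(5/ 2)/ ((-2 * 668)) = -5/ 2672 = -0.00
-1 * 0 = 0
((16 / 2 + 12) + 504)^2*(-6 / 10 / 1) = -823728 / 5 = -164745.60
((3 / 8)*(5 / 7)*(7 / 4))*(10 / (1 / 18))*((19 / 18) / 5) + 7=397 / 16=24.81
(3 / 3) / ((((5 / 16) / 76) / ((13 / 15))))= 15808 / 75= 210.77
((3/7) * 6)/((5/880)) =3168/7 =452.57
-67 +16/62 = -2069/31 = -66.74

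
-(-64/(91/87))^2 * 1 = -31002624/8281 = -3743.83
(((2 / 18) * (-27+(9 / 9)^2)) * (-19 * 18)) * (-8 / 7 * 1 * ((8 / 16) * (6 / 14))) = -11856 / 49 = -241.96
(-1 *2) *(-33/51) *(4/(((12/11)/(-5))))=-1210/51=-23.73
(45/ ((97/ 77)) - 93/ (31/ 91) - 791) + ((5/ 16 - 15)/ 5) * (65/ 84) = -1030.55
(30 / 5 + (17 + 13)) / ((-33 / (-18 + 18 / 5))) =864 / 55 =15.71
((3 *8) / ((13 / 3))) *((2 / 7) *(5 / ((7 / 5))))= 3600 / 637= 5.65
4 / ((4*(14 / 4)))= 2 / 7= 0.29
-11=-11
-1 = -1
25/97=0.26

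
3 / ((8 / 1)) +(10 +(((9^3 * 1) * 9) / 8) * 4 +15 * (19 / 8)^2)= 216031 / 64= 3375.48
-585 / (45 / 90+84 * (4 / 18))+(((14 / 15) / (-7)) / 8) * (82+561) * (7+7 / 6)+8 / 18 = -108189 / 920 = -117.60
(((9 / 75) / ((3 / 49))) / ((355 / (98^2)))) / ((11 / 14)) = 6588344 / 97625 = 67.49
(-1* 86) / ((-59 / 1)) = 1.46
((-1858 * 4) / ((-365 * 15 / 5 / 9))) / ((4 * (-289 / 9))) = -50166 / 105485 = -0.48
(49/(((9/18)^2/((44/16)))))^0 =1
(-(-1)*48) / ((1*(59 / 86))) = 4128 / 59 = 69.97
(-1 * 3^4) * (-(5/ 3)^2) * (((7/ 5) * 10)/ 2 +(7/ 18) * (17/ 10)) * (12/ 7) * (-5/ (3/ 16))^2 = 6304000/ 3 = 2101333.33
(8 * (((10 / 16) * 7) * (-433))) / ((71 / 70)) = -1060850 / 71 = -14941.55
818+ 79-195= 702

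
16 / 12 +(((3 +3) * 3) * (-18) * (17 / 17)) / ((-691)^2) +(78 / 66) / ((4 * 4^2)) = 1362523967 / 1008439872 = 1.35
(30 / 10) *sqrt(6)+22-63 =-41+3 *sqrt(6) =-33.65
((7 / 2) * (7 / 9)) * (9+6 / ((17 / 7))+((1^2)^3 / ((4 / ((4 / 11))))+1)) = 34.20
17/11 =1.55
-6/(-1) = 6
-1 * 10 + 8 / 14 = -66 / 7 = -9.43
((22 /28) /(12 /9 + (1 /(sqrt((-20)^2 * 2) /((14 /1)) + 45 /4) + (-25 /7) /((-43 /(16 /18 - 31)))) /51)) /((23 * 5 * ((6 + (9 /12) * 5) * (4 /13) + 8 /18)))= 592848005904 * sqrt(2) /2161620161080181537 + 6667813273112343 /4323240322160363074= 0.00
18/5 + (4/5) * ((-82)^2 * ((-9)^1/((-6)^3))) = 3416/15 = 227.73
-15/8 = -1.88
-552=-552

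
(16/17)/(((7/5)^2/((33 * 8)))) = 105600/833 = 126.77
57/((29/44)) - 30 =56.48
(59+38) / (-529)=-97 / 529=-0.18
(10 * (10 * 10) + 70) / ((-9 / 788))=-843160 / 9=-93684.44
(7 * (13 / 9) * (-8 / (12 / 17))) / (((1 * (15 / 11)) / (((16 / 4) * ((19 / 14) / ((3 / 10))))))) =-1520.63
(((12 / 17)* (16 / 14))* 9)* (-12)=-10368 / 119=-87.13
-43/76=-0.57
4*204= 816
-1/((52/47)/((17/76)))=-799/3952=-0.20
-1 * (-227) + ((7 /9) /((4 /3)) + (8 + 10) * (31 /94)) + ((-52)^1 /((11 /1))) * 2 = 1390099 /6204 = 224.06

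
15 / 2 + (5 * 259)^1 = 2605 / 2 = 1302.50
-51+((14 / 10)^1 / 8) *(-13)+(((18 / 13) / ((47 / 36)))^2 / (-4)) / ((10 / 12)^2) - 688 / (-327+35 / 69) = -677711343193 / 13140899200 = -51.57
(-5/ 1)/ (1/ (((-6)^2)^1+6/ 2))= -195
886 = 886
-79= -79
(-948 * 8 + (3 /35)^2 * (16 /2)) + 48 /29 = -269360712 /35525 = -7582.29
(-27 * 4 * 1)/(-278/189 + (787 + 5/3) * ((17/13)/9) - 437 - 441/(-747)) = 847098/2535709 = 0.33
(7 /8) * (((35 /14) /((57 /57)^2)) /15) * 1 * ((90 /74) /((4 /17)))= 1785 /2368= 0.75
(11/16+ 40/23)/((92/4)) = 893/8464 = 0.11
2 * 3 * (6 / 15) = 2.40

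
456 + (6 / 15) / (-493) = 1124038 / 2465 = 456.00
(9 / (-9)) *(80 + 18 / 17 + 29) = -1871 / 17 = -110.06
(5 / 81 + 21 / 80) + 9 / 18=0.82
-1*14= -14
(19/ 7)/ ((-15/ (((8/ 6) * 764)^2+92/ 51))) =-3016546172/ 16065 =-187771.31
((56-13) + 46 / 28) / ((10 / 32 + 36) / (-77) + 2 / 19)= -41800 / 343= -121.87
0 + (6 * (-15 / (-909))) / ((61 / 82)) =820 / 6161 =0.13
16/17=0.94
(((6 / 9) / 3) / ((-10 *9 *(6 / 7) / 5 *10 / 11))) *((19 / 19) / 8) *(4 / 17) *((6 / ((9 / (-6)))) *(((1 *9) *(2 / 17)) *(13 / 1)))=1001 / 39015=0.03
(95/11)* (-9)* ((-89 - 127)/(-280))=-59.96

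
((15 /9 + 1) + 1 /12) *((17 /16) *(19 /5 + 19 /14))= 67507 /4480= 15.07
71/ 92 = 0.77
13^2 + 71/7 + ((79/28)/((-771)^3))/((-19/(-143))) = 6239879784721/34831864836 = 179.14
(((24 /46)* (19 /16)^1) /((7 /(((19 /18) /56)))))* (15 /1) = 1805 /72128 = 0.03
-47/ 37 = -1.27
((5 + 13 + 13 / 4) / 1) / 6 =85 / 24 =3.54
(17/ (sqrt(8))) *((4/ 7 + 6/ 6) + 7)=255 *sqrt(2)/ 7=51.52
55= 55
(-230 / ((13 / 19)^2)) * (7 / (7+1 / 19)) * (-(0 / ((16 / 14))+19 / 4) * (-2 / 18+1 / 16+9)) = 135226934045 / 6522048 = 20733.81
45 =45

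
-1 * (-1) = 1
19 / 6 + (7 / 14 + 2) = 17 / 3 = 5.67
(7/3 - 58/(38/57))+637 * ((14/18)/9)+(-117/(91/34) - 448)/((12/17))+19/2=-406376/567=-716.71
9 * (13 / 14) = 117 / 14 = 8.36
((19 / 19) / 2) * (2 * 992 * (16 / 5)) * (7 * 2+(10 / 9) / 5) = 45147.02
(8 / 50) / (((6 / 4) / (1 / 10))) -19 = -7121 / 375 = -18.99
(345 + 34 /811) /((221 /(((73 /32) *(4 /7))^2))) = 1491208741 /562068416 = 2.65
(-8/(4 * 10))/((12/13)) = -13/60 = -0.22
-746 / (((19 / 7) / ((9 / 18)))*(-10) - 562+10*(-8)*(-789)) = -2611 / 218763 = -0.01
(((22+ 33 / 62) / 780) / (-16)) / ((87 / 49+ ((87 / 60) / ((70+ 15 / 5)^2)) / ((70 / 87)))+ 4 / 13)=-14361655 / 16573580592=-0.00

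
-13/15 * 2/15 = -26/225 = -0.12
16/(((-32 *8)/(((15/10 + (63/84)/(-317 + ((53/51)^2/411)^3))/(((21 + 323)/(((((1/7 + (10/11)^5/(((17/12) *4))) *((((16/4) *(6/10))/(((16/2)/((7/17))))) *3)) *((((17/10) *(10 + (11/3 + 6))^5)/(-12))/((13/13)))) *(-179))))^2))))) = -5389166118211050077161782109104576344532965338188104527/139872846802283732669260650823903365028380672000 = -38529037.20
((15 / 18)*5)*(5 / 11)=125 / 66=1.89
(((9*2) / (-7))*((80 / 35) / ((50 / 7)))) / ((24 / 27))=-0.93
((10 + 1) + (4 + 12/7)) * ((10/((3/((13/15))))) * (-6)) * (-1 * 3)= 6084/7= 869.14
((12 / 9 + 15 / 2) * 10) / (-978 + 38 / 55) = -14575 / 161256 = -0.09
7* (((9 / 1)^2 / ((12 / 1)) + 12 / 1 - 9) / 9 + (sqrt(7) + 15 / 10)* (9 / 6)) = 70 / 3 + 21* sqrt(7) / 2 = 51.11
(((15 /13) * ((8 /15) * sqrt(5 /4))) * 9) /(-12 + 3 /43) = -172 * sqrt(5) /741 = -0.52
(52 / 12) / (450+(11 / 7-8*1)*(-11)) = 91 / 10935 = 0.01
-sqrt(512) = -22.63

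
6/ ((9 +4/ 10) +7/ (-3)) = 45/ 53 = 0.85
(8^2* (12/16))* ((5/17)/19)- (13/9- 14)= 38659/2907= 13.30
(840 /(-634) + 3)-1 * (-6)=2433 /317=7.68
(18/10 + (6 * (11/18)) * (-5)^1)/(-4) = 62/15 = 4.13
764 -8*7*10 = 204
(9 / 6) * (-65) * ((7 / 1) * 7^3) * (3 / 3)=-468195 / 2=-234097.50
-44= -44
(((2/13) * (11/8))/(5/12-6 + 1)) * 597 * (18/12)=-5373/130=-41.33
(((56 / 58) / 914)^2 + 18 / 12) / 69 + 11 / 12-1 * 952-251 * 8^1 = -2959.06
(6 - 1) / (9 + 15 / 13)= 65 / 132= 0.49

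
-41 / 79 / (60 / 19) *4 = -779 / 1185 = -0.66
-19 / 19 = -1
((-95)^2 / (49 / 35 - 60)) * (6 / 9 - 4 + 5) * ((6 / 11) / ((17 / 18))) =-8122500 / 54791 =-148.25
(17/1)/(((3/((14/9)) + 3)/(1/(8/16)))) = 476/69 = 6.90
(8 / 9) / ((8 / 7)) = 7 / 9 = 0.78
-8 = -8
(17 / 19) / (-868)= -17 / 16492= -0.00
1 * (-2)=-2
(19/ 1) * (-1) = -19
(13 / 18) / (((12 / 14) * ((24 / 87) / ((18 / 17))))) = 2639 / 816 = 3.23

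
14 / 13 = 1.08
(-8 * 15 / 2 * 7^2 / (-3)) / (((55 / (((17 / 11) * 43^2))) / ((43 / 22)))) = 132458662 / 1331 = 99518.15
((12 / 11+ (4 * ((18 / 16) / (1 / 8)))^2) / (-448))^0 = 1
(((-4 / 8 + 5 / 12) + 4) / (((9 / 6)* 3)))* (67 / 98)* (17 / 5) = 53533 / 26460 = 2.02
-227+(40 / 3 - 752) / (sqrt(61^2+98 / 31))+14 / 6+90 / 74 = -235.55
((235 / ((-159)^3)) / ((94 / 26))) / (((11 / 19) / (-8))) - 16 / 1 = -707453624 / 44216469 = -16.00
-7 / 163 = -0.04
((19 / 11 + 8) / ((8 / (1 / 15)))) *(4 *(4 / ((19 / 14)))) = 2996 / 3135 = 0.96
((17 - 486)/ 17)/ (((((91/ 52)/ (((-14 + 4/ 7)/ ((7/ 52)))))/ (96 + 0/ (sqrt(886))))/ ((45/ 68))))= 1414782720/ 14161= 99906.98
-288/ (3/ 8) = -768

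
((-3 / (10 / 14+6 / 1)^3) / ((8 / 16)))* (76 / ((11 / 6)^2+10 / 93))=-3562272 / 8202017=-0.43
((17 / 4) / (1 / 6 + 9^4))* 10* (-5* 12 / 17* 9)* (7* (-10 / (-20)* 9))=-255150 / 39367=-6.48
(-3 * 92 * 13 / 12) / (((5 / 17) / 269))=-1367327 / 5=-273465.40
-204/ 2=-102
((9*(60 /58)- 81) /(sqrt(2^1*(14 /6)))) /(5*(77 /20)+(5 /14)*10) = -462*sqrt(42) /2059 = -1.45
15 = 15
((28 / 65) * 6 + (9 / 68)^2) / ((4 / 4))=782097 / 300560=2.60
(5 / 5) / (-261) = -1 / 261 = -0.00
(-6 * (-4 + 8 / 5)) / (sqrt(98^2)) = 36 / 245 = 0.15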